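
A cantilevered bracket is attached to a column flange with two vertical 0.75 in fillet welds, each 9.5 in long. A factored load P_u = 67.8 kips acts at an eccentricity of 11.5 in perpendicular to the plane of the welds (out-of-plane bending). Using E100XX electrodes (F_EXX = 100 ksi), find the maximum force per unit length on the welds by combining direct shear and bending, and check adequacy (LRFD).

f_max ≈ 26.2 kip/in; NOT adequate

L_w = 2 × 9.5 = 19 in; section modulus (unit throat) S = 2 × L²/6 = 30.08 in².
Direct shear f_v = P/L_w = 67.8/19 = 3.568 kip/in.
Moment M = P × e = 67.8 × 11.5 = 779.7 kip·in; bending f_b = M/S = 25.92 kip/in.
f_max = √(f_v² + f_b²) = √(3.568² + 25.92²) = 26.16 kip/in.
φr_n = 0.75 × 0.6 × 100 × (0.707 × 0.75) = 23.86 kip/in → NOT adequate.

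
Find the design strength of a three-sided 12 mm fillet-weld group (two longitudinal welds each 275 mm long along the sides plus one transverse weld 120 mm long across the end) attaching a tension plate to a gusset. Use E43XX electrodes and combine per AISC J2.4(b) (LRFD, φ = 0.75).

E43XX → F_EXX = 430 MPa.
t_e = 0.707 × 12 = 8.484 mm.
R_nwl = 0.6 × 430 × 8.484 × 550 × 10⁻³ = 1204 kN (longitudinal, 2 welds).
R_nwt = 0.6 × 430 × 8.484 × 120 × 10⁻³ = 262.7 kN (transverse, base value).
(i) R_nwl + R_nwt = 1467 kN; (ii) 0.85 R_nwl + 1.5 R_nwt = 1417 kN.
R_n = max = 1467 kN [governs: (i)]; φR_n = 1100 kN.

φR_n ≈ 1100 kN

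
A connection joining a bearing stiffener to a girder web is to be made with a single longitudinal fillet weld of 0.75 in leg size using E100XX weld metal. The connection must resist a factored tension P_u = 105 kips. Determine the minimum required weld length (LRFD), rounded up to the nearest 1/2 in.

E100XX → F_EXX = 100 ksi.
Throat t_e = 0.707 × 0.75 = 0.5302 in.
φr_n = 0.75 × 0.6 × 100 × 0.5302 = 23.86 kips/in.
L_req = P_u / φr_n = 105 / 23.86 = 4.4 in total.
Round up → use L = 4.5 in.

L = 4.5 in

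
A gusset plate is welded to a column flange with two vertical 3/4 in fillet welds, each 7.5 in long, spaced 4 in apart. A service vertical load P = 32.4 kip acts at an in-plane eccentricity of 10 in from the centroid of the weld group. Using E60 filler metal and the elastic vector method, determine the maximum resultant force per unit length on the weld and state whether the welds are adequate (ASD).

f_max ≈ 11.7 kip/in; NOT adequate

E60XX → F_EXX = 60 ksi.
Total weld length L_w = 15 in. Treat welds as unit-width lines.
Polar moment about centroid: J = 2[d³/12 + d(b/2)²] = 2[7.5³/12 + 7.5×2²] = 130.3 in³.
Direct shear f_v = P/L_w = 32.4 / 15 = 2.16 kip/in (vertical).
Torsion M = P·e = 32.4 × 10 = 324 kip·in.
Critical point at (x, y) = (2, 3.75) from centroid. f_tx = M·y/J = 9.324 kip/in; f_ty = M·x/J = 4.973 kip/in.
Resultant f_max = √[f_tx² + (f_v + f_ty)²] = √[9.324² + (2.16 + 4.973)²] = 11.74 kip/in.
Capacity per unit length: r_n/Ω = (1/2.0) × 0.6 × 60 × (0.707 × 0.75) = 9.544 kip/in.
11.74 > 9.544 → NOT adequate.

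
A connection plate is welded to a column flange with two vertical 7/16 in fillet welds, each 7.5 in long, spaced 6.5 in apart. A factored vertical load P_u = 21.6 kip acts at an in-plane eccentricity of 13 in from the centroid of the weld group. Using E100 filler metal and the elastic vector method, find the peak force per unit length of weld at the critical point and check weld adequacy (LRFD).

E100XX → F_EXX = 100 ksi.
Total weld length L_w = 15 in. Treat welds as unit-width lines.
Polar moment about centroid: J = 2[d³/12 + d(b/2)²] = 2[7.5³/12 + 7.5×3.25²] = 228.8 in³.
Direct shear f_v = P/L_w = 21.6 / 15 = 1.44 kip/in (vertical).
Torsion M = P·e = 21.6 × 13 = 280.8 kip·in.
Critical point at (x, y) = (3.25, 3.75) from centroid. f_tx = M·y/J = 4.603 kip/in; f_ty = M·x/J = 3.99 kip/in.
Resultant f_max = √[f_tx² + (f_v + f_ty)²] = √[4.603² + (1.44 + 3.99)²] = 7.118 kip/in.
Capacity per unit length: φr_n = 0.75 × 0.6 × 100 × (0.707 × 0.4375) = 13.92 kip/in.
7.118 ≤ 13.92 → adequate.

f_max ≈ 7.12 kip/in; adequate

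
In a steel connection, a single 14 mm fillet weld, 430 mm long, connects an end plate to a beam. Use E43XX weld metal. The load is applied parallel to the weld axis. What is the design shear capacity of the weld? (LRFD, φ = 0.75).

E43XX → F_EXX = 430 MPa.
Effective throat t_e = 0.707 × 14 = 9.898 mm.
Total length L = 430 mm; A_we = 9.898 × 430 = 4256 mm².
F_nw = 0.6 F_EXX = 0.6 × 430 = 258 MPa.
φR_n = 0.75 × 258 × 4256 × 10⁻³ = 823.6 kN.

φR_n ≈ 824 kN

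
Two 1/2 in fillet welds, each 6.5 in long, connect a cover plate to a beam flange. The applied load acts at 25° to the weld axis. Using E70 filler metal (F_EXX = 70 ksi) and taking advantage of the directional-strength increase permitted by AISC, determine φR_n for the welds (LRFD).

φR_n ≈ 165 kips

t_e = 0.707 × 0.5 = 0.3535 in; A_we = 0.3535 × 13 = 4.595 in².
Directional factor: 1.0 + 0.5 sin^1.5(25°) = 1.137.
F_nw = 0.6 × 70 × 1.137 = 47.77 ksi.
φR_n = 0.75 × 47.77 × 4.595 = 164.6 kips.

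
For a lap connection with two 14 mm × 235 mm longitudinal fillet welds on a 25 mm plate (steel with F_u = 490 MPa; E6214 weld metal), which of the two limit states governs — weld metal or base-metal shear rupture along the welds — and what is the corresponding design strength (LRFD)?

E62XX → F_EXX = 620 MPa.
t_e = 0.707 × 14 = 9.898 mm; L = 470 mm.
Weld metal: φR_n = 0.75 × 0.6 × 620 × 9.898 × 470 × 10⁻³ = 1298 kN.
Base metal (shear rupture): φR_n = 0.75 × 0.6 × 490 × 25 × 470 × 10⁻³ = 2591 kN.
Governing: weld metal.

φR_n ≈ 1300 kN (weld metal governs)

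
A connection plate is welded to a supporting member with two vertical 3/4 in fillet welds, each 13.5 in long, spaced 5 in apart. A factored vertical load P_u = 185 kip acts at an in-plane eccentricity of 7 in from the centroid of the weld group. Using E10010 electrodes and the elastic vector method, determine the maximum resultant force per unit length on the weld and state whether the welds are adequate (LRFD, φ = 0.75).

E100XX → F_EXX = 100 ksi.
Total weld length L_w = 27 in. Treat welds as unit-width lines.
Polar moment about centroid: J = 2[d³/12 + d(b/2)²] = 2[13.5³/12 + 13.5×2.5²] = 578.8 in³.
Direct shear f_v = P/L_w = 185 / 27 = 6.852 kip/in (vertical).
Torsion M = P·e = 185 × 7 = 1295 kip·in.
Critical point at (x, y) = (2.5, 6.75) from centroid. f_tx = M·y/J = 15.1 kip/in; f_ty = M·x/J = 5.593 kip/in.
Resultant f_max = √[f_tx² + (f_v + f_ty)²] = √[15.1² + (6.852 + 5.593)²] = 19.57 kip/in.
Capacity per unit length: φr_n = 0.75 × 0.6 × 100 × (0.707 × 0.75) = 23.86 kip/in.
19.57 ≤ 23.86 → adequate.

f_max ≈ 19.6 kip/in; adequate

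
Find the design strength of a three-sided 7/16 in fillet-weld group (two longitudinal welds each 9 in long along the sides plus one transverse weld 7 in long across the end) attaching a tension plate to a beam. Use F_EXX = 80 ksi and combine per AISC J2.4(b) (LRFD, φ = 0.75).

t_e = 0.707 × 0.4375 = 0.3093 in.
R_nwl = 0.6 × 80 × 0.3093 × 18 = 267.2 kips (longitudinal, 2 welds).
R_nwt = 0.6 × 80 × 0.3093 × 7 = 103.9 kips (transverse, base value).
(i) R_nwl + R_nwt = 371.2 kips; (ii) 0.85 R_nwl + 1.5 R_nwt = 383.1 kips.
R_n = max = 383.1 kips [governs: (ii)]; φR_n = 287.3 kips.

φR_n ≈ 287 kips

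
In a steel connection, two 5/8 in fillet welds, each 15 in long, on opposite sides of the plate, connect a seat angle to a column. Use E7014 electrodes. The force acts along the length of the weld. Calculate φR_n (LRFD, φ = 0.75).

φR_n ≈ 418 kips

E70XX → F_EXX = 70 ksi.
Effective throat t_e = 0.707 × 0.625 = 0.4419 in.
Total length L = 30 in; A_we = 0.4419 × 30 = 13.26 in².
F_nw = 0.6 F_EXX = 0.6 × 70 = 42 ksi.
φR_n = 0.75 × 42 × 13.26 = 417.6 kips.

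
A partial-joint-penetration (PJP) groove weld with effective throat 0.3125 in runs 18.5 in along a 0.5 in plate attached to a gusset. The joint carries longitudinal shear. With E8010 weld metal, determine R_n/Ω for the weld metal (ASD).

R_n/Ω ≈ 139 kip

E80XX → F_EXX = 80 ksi.
Effective throat (given) t_e = 0.3125 in.
A_we = 0.3125 × 18.5 = 5.781 in².
F_nw = 0.6 F_EXX = 48 ksi.
R_n/Ω = (48 × 5.781) / 2.0 = 138.8 kip.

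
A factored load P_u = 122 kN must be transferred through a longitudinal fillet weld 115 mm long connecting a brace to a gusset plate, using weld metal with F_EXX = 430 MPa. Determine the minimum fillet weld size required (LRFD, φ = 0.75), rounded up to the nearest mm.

Total weld length L = 115 mm.
Required throat t_e = P_u / (φ × 0.6 F_EXX × L) = 122 / (0.75 × 0.6 × 430 × 115 × 10⁻³) = 5.483 mm.
Required leg w = t_e / 0.707 = 7.755 mm → use 8 mm.

w = 8 mm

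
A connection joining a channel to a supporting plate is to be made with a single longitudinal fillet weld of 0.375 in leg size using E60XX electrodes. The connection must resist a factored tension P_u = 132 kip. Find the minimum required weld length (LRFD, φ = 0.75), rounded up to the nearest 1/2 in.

E60XX → F_EXX = 60 ksi.
Throat t_e = 0.707 × 0.375 = 0.2651 in.
φr_n = 0.75 × 0.6 × 60 × 0.2651 = 7.158 kip/in.
L_req = P_u / φr_n = 132 / 7.158 = 18.44 in total.
Round up → use L = 18.5 in.

L = 18.5 in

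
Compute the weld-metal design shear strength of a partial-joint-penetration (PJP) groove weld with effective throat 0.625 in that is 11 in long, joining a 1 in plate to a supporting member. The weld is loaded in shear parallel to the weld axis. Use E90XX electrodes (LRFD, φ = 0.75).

E90XX → F_EXX = 90 ksi.
Effective throat (given) t_e = 0.625 in.
A_we = 0.625 × 11 = 6.875 in².
F_nw = 0.6 F_EXX = 54 ksi.
φR_n = 0.75 × 54 × 6.875 = 278.4 kip.

φR_n ≈ 278 kip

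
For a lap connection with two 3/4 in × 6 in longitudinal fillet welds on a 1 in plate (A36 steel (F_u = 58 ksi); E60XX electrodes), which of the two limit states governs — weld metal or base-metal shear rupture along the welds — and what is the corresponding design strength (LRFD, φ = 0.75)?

φR_n ≈ 172 kip (weld metal governs)

E60XX → F_EXX = 60 ksi.
t_e = 0.707 × 0.75 = 0.5302 in; L = 12 in.
Weld metal: φR_n = 0.75 × 0.6 × 60 × 0.5302 × 12 = 171.8 kip.
Base metal (shear rupture): φR_n = 0.75 × 0.6 × 58 × 1 × 12 = 313.2 kip.
Governing: weld metal.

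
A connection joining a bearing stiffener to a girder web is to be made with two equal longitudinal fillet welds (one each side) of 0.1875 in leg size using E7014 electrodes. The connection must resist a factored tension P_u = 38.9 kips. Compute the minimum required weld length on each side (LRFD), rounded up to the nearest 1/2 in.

E70XX → F_EXX = 70 ksi.
Throat t_e = 0.707 × 0.1875 = 0.1326 in.
φr_n = 0.75 × 0.6 × 70 × 0.1326 = 4.176 kips/in.
L_req = P_u / φr_n = 38.9 / 4.176 = 9.316 in total.
Per side: 9.316 / 2 = 4.658 in.
Round up → use L = 5 in on each side.

L = 5 in on each side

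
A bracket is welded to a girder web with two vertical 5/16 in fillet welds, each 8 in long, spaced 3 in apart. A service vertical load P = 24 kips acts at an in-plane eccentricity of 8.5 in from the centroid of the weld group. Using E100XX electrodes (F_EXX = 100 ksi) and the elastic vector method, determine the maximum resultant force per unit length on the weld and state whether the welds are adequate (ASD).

f_max ≈ 7.84 kip/in; NOT adequate

Total weld length L_w = 16 in. Treat welds as unit-width lines.
Polar moment about centroid: J = 2[d³/12 + d(b/2)²] = 2[8³/12 + 8×1.5²] = 121.3 in³.
Direct shear f_v = P/L_w = 24 / 16 = 1.5 kip/in (vertical).
Torsion M = P·e = 24 × 8.5 = 204 kip·in.
Critical point at (x, y) = (1.5, 4) from centroid. f_tx = M·y/J = 6.725 kip/in; f_ty = M·x/J = 2.522 kip/in.
Resultant f_max = √[f_tx² + (f_v + f_ty)²] = √[6.725² + (1.5 + 2.522)²] = 7.836 kip/in.
Capacity per unit length: r_n/Ω = (1/2.0) × 0.6 × 100 × (0.707 × 0.3125) = 6.628 kip/in.
7.836 > 6.628 → NOT adequate.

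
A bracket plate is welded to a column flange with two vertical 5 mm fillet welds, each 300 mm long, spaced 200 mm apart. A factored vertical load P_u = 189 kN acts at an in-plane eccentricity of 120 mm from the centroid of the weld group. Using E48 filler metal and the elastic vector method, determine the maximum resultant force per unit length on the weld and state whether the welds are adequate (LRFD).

f_max ≈ 622 N/mm; adequate

E48XX → F_EXX = 480 MPa.
Total weld length L_w = 600 mm. Treat welds as unit-width lines.
Polar moment about centroid: J = 2[d³/12 + d(b/2)²] = 2[300³/12 + 300×100²] = 10500000 mm³.
Direct shear f_v = P/L_w = 189×10³ / 600 = 315 N/mm (vertical).
Torsion M = P·e = 189×10³ × 120 = 22680000 N·mm.
Critical point at (x, y) = (100, 150) from centroid. f_tx = M·y/J = 324 N/mm; f_ty = M·x/J = 216 N/mm.
Resultant f_max = √[f_tx² + (f_v + f_ty)²] = √[324² + (315 + 216)²] = 622 N/mm.
Capacity per unit length: φr_n = 0.75 × 0.6 × 480 × (0.707 × 5) = 763.6 N/mm.
622 ≤ 763.6 → adequate.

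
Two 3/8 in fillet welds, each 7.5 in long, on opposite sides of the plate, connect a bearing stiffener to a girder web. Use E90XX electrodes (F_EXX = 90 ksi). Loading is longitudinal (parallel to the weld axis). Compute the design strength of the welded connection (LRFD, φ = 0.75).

Effective throat t_e = 0.707 × 0.375 = 0.2651 in.
Total length L = 15 in; A_we = 0.2651 × 15 = 3.977 in².
F_nw = 0.6 F_EXX = 0.6 × 90 = 54 ksi.
φR_n = 0.75 × 54 × 3.977 = 161.1 kip.

φR_n ≈ 161 kip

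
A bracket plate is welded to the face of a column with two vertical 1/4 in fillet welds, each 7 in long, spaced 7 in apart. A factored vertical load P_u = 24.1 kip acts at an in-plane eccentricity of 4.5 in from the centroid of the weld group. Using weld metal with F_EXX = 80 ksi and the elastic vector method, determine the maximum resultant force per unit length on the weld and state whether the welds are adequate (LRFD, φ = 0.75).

Total weld length L_w = 14 in. Treat welds as unit-width lines.
Polar moment about centroid: J = 2[d³/12 + d(b/2)²] = 2[7³/12 + 7×3.5²] = 228.7 in³.
Direct shear f_v = P/L_w = 24.1 / 14 = 1.721 kip/in (vertical).
Torsion M = P·e = 24.1 × 4.5 = 108.45 kip·in.
Critical point at (x, y) = (3.5, 3.5) from centroid. f_tx = M·y/J = 1.66 kip/in; f_ty = M·x/J = 1.66 kip/in.
Resultant f_max = √[f_tx² + (f_v + f_ty)²] = √[1.66² + (1.721 + 1.66)²] = 3.767 kip/in.
Capacity per unit length: φr_n = 0.75 × 0.6 × 80 × (0.707 × 0.25) = 6.363 kip/in.
3.767 ≤ 6.363 → adequate.

f_max ≈ 3.77 kip/in; adequate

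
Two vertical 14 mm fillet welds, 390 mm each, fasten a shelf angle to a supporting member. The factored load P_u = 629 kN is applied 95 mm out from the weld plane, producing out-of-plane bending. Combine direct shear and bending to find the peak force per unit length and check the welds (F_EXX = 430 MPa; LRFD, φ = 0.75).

L_w = 2 × 390 = 780 mm; section modulus (unit throat) S = 2 × L²/6 = 50700 mm².
Direct shear f_v = P/L_w = 629×10³/780 = 806.4 N/mm.
Moment M = P × e = 629×10³ × 95 = 59755000 N·mm; bending f_b = M/S = 1179 N/mm.
f_max = √(f_v² + f_b²) = √(806.4² + 1179²) = 1428 N/mm.
φr_n = 0.75 × 0.6 × 430 × (0.707 × 14) = 1915 N/mm → adequate.

f_max ≈ 1430 N/mm; adequate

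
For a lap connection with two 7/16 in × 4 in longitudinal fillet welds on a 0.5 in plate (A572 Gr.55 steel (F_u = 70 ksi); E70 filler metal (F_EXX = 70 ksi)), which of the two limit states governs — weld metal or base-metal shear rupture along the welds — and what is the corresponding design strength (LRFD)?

φR_n ≈ 77.9 kips (weld metal governs)

t_e = 0.707 × 0.4375 = 0.3093 in; L = 8 in.
Weld metal: φR_n = 0.75 × 0.6 × 70 × 0.3093 × 8 = 77.95 kips.
Base metal (shear rupture): φR_n = 0.75 × 0.6 × 70 × 0.5 × 8 = 126 kips.
Governing: weld metal.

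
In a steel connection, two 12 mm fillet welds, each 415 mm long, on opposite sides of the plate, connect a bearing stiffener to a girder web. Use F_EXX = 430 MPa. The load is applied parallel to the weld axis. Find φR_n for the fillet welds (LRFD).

φR_n ≈ 1360 kN

Effective throat t_e = 0.707 × 12 = 8.484 mm.
Total length L = 830 mm; A_we = 8.484 × 830 = 7042 mm².
F_nw = 0.6 F_EXX = 0.6 × 430 = 258 MPa.
φR_n = 0.75 × 258 × 7042 × 10⁻³ = 1363 kN.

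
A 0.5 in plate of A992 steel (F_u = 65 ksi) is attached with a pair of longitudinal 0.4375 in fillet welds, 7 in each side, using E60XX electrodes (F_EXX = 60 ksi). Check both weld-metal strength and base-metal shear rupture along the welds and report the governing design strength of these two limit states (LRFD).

t_e = 0.707 × 0.4375 = 0.3093 in; L = 14 in.
Weld metal: φR_n = 0.75 × 0.6 × 60 × 0.3093 × 14 = 116.9 kip.
Base metal (shear rupture): φR_n = 0.75 × 0.6 × 65 × 0.5 × 14 = 204.8 kip.
Governing: weld metal.

φR_n ≈ 117 kip (weld metal governs)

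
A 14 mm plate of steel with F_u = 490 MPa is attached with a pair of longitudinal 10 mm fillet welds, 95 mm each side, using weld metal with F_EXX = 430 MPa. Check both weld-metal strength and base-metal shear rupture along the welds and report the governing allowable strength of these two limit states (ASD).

R_n/Ω ≈ 173 kN (weld metal governs)

t_e = 0.707 × 10 = 7.07 mm; L = 190 mm.
Weld metal: R_n/Ω = (1/2.0) × 0.6 × 430 × 7.07 × 190 × 10⁻³ = 173.3 kN.
Base metal (shear rupture): R_n/Ω = (1/2.0) × 0.6 × 490 × 14 × 190 × 10⁻³ = 391 kN.
Governing: weld metal.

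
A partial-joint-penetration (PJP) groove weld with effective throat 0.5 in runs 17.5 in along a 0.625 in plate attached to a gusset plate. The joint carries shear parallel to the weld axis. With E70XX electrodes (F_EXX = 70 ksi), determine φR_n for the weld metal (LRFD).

φR_n ≈ 276 kip

Effective throat (given) t_e = 0.5 in.
A_we = 0.5 × 17.5 = 8.75 in².
F_nw = 0.6 F_EXX = 42 ksi.
φR_n = 0.75 × 42 × 8.75 = 275.6 kip.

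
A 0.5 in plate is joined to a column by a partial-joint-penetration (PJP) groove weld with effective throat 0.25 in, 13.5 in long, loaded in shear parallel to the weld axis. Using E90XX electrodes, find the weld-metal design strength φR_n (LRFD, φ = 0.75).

E90XX → F_EXX = 90 ksi.
Effective throat (given) t_e = 0.25 in.
A_we = 0.25 × 13.5 = 3.375 in².
F_nw = 0.6 F_EXX = 54 ksi.
φR_n = 0.75 × 54 × 3.375 = 136.7 kip.

φR_n ≈ 137 kip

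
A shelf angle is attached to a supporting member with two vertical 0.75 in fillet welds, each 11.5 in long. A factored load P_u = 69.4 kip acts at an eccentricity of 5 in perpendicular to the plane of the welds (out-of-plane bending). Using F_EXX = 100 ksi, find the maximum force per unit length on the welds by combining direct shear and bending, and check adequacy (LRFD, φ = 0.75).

L_w = 2 × 11.5 = 23 in; section modulus (unit throat) S = 2 × L²/6 = 44.08 in².
Direct shear f_v = P/L_w = 69.4/23 = 3.017 kip/in.
Moment M = P × e = 69.4 × 5 = 347 kip·in; bending f_b = M/S = 7.871 kip/in.
f_max = √(f_v² + f_b²) = √(3.017² + 7.871²) = 8.43 kip/in.
φr_n = 0.75 × 0.6 × 100 × (0.707 × 0.75) = 23.86 kip/in → adequate.

f_max ≈ 8.43 kip/in; adequate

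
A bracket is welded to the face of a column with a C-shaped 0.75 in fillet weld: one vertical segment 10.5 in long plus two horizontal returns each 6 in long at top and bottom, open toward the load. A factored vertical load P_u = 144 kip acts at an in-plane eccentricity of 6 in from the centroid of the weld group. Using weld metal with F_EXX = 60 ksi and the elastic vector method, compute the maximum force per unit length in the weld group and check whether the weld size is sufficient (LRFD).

f_max ≈ 16.4 kip/in; NOT adequate

Total weld length L_w = 22.5 in. Treat welds as unit-width lines.
Centroid: x̄ = 2×6×3 / 22.5 = 1.6 in from the vertical weld.
Polar moment about centroid: J = I_x + I_y = [10.5³/12 + 2×6×5.25²] + [10.5×1.6² + 2(6³/12 + 6×1.4²)] = 513.6 in³.
Direct shear f_v = P/L_w = 144 / 22.5 = 6.4 kip/in (vertical).
Torsion M = P·e = 144 × 6 = 864 kip·in.
Critical point at (x, y) = (4.4, 5.25) from centroid. f_tx = M·y/J = 8.831 kip/in; f_ty = M·x/J = 7.402 kip/in.
Resultant f_max = √[f_tx² + (f_v + f_ty)²] = √[8.831² + (6.4 + 7.402)²] = 16.39 kip/in.
Capacity per unit length: φr_n = 0.75 × 0.6 × 60 × (0.707 × 0.75) = 14.32 kip/in.
16.39 > 14.32 → NOT adequate.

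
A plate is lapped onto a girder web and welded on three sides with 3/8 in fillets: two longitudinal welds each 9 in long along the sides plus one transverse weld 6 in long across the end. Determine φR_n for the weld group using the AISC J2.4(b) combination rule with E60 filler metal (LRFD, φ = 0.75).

φR_n ≈ 174 kips

E60XX → F_EXX = 60 ksi.
t_e = 0.707 × 0.375 = 0.2651 in.
R_nwl = 0.6 × 60 × 0.2651 × 18 = 171.8 kips (longitudinal, 2 welds).
R_nwt = 0.6 × 60 × 0.2651 × 6 = 57.27 kips (transverse, base value).
(i) R_nwl + R_nwt = 229.1 kips; (ii) 0.85 R_nwl + 1.5 R_nwt = 231.9 kips.
R_n = max = 231.9 kips [governs: (ii)]; φR_n = 173.9 kips.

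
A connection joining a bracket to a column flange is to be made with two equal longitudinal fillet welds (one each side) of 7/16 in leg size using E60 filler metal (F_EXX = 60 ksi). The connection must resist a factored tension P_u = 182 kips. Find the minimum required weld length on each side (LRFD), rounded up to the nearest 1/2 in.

L = 11 in on each side

Throat t_e = 0.707 × 0.4375 = 0.3093 in.
φr_n = 0.75 × 0.6 × 60 × 0.3093 = 8.351 kips/in.
L_req = P_u / φr_n = 182 / 8.351 = 21.79 in total.
Per side: 21.79 / 2 = 10.9 in.
Round up → use L = 11 in on each side.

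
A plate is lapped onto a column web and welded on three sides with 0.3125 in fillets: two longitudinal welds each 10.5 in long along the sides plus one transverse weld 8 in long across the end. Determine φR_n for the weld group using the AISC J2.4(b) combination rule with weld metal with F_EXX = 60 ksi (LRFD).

t_e = 0.707 × 0.3125 = 0.2209 in.
R_nwl = 0.6 × 60 × 0.2209 × 21 = 167 kips (longitudinal, 2 welds).
R_nwt = 0.6 × 60 × 0.2209 × 8 = 63.63 kips (transverse, base value).
(i) R_nwl + R_nwt = 230.7 kips; (ii) 0.85 R_nwl + 1.5 R_nwt = 237.4 kips.
R_n = max = 237.4 kips [governs: (ii)]; φR_n = 178.1 kips.

φR_n ≈ 178 kips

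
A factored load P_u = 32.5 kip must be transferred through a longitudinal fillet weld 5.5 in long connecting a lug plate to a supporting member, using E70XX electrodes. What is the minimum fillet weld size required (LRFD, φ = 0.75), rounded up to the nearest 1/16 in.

w = 5/16 in

E70XX → F_EXX = 70 ksi.
Total weld length L = 5.5 in.
Required throat t_e = P_u / (φ × 0.6 F_EXX × L) = 32.5 / (0.75 × 0.6 × 70 × 5.5) = 0.1876 in.
Required leg w = t_e / 0.707 = 0.2653 in → use 5/16 in.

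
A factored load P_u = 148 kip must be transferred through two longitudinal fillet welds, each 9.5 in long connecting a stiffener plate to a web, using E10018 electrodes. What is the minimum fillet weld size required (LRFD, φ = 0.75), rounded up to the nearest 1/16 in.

w = 1/4 in

E100XX → F_EXX = 100 ksi.
Total weld length L = 19 in.
Required throat t_e = P_u / (φ × 0.6 F_EXX × L) = 148 / (0.75 × 0.6 × 100 × 19) = 0.1731 in.
Required leg w = t_e / 0.707 = 0.2448 in → use 1/4 in.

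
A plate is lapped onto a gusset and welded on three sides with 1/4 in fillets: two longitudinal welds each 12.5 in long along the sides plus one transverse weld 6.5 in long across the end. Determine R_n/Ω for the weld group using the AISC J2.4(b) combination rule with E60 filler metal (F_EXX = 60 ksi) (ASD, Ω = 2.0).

R_n/Ω ≈ 100 kips

t_e = 0.707 × 0.25 = 0.1767 in.
R_nwl = 0.6 × 60 × 0.1767 × 25 = 159.1 kips (longitudinal, 2 welds).
R_nwt = 0.6 × 60 × 0.1767 × 6.5 = 41.36 kips (transverse, base value).
(i) R_nwl + R_nwt = 200.4 kips; (ii) 0.85 R_nwl + 1.5 R_nwt = 197.3 kips.
R_n = max = 200.4 kips [governs: (i)]; R_n/Ω = 100.2 kips.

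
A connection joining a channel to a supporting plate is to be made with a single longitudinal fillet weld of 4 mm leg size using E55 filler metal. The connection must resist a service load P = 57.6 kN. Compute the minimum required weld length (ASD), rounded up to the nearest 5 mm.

E55XX → F_EXX = 550 MPa.
Throat t_e = 0.707 × 4 = 2.828 mm.
r_n/Ω = (0.6 × 550 × 2.828) / 2.0 = 466.6 N/mm = 0.4666 kN/mm.
L_req = P / (r_n/Ω) = 57.6 / 0.4666 = 123.4 mm total.
Round up → use L = 125 mm.

L = 125 mm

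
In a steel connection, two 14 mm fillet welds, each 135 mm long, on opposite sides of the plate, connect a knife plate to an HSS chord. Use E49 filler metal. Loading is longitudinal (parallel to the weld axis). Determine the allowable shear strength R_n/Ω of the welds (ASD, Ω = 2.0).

R_n/Ω ≈ 393 kN

E49XX → F_EXX = 490 MPa.
Effective throat t_e = 0.707 × 14 = 9.898 mm.
Total length L = 270 mm; A_we = 9.898 × 270 = 2672 mm².
F_nw = 0.6 F_EXX = 0.6 × 490 = 294 MPa.
R_n = 294 × 2672 × 10⁻³ = 785.7 kN; R_n/Ω = 785.7/2.0 = 392.9 kN.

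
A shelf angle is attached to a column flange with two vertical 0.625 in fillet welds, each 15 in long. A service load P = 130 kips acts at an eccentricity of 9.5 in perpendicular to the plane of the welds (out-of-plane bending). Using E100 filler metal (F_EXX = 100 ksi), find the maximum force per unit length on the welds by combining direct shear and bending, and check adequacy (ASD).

L_w = 2 × 15 = 30 in; section modulus (unit throat) S = 2 × L²/6 = 75 in².
Direct shear f_v = P/L_w = 130/30 = 4.333 kip/in.
Moment M = P × e = 130 × 9.5 = 1235 kip·in; bending f_b = M/S = 16.47 kip/in.
f_max = √(f_v² + f_b²) = √(4.333² + 16.47²) = 17.03 kip/in.
r_n/Ω = (1/2.0) × 0.6 × 100 × (0.707 × 0.625) = 13.26 kip/in → NOT adequate.

f_max ≈ 17 kip/in; NOT adequate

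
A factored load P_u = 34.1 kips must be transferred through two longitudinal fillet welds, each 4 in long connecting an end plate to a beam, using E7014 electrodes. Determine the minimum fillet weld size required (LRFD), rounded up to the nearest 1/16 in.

w = 1/4 in

E70XX → F_EXX = 70 ksi.
Total weld length L = 8 in.
Required throat t_e = P_u / (φ × 0.6 F_EXX × L) = 34.1 / (0.75 × 0.6 × 70 × 8) = 0.1353 in.
Required leg w = t_e / 0.707 = 0.1914 in → use 1/4 in.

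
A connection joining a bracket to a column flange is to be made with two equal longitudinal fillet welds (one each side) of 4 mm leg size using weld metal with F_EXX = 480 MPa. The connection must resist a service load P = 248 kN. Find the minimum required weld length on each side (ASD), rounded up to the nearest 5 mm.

L = 305 mm on each side

Throat t_e = 0.707 × 4 = 2.828 mm.
r_n/Ω = (0.6 × 480 × 2.828) / 2.0 = 407.2 N/mm = 0.4072 kN/mm.
L_req = P / (r_n/Ω) = 248 / 0.4072 = 609 mm total.
Per side: 609 / 2 = 304.5 mm.
Round up → use L = 305 mm on each side.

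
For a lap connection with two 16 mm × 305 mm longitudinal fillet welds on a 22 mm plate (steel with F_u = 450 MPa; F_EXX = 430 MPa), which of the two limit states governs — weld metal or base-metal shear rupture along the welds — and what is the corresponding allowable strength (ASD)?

t_e = 0.707 × 16 = 11.31 mm; L = 610 mm.
Weld metal: R_n/Ω = (1/2.0) × 0.6 × 430 × 11.31 × 610 × 10⁻³ = 890.1 kN.
Base metal (shear rupture): R_n/Ω = (1/2.0) × 0.6 × 450 × 22 × 610 × 10⁻³ = 1812 kN.
Governing: weld metal.

R_n/Ω ≈ 890 kN (weld metal governs)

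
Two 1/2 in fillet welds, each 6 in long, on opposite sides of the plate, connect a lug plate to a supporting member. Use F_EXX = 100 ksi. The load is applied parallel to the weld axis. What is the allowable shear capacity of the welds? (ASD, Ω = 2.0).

Effective throat t_e = 0.707 × 0.5 = 0.3535 in.
Total length L = 12 in; A_we = 0.3535 × 12 = 4.242 in².
F_nw = 0.6 F_EXX = 0.6 × 100 = 60 ksi.
R_n = 60 × 4.242 = 254.5 kips; R_n/Ω = 254.5/2.0 = 127.3 kips.

R_n/Ω ≈ 127 kips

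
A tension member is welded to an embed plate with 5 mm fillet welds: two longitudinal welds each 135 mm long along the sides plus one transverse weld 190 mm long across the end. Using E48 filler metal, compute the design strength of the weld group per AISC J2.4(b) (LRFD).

φR_n ≈ 393 kN

E48XX → F_EXX = 480 MPa.
t_e = 0.707 × 5 = 3.535 mm.
R_nwl = 0.6 × 480 × 3.535 × 270 × 10⁻³ = 274.9 kN (longitudinal, 2 welds).
R_nwt = 0.6 × 480 × 3.535 × 190 × 10⁻³ = 193.4 kN (transverse, base value).
(i) R_nwl + R_nwt = 468.3 kN; (ii) 0.85 R_nwl + 1.5 R_nwt = 523.8 kN.
R_n = max = 523.8 kN [governs: (ii)]; φR_n = 392.9 kN.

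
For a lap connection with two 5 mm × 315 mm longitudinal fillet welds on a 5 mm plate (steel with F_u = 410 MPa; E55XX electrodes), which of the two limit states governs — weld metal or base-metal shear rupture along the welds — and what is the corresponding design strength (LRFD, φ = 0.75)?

φR_n ≈ 551 kN (weld metal governs)

E55XX → F_EXX = 550 MPa.
t_e = 0.707 × 5 = 3.535 mm; L = 630 mm.
Weld metal: φR_n = 0.75 × 0.6 × 550 × 3.535 × 630 × 10⁻³ = 551.2 kN.
Base metal (shear rupture): φR_n = 0.75 × 0.6 × 410 × 5 × 630 × 10⁻³ = 581.2 kN.
Governing: weld metal.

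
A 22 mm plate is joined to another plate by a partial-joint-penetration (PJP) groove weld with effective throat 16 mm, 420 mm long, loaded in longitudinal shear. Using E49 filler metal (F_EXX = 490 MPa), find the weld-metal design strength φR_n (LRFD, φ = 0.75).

Effective throat (given) t_e = 16 mm.
A_we = 16 × 420 = 6720 mm².
F_nw = 0.6 F_EXX = 294 MPa.
φR_n = 0.75 × 294 × 6720 × 10⁻³ = 1482 kN.

φR_n ≈ 1480 kN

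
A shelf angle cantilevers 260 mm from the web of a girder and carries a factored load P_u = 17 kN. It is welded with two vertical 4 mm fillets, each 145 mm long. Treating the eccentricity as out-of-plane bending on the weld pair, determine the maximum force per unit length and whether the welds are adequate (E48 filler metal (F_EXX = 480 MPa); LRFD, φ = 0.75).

L_w = 2 × 145 = 290 mm; section modulus (unit throat) S = 2 × L²/6 = 7008 mm².
Direct shear f_v = P/L_w = 17×10³/290 = 58.62 N/mm.
Moment M = P × e = 17×10³ × 260 = 4420000 N·mm; bending f_b = M/S = 630.7 N/mm.
f_max = √(f_v² + f_b²) = √(58.62² + 630.7²) = 633.4 N/mm.
φr_n = 0.75 × 0.6 × 480 × (0.707 × 4) = 610.8 N/mm → NOT adequate.

f_max ≈ 633 N/mm; NOT adequate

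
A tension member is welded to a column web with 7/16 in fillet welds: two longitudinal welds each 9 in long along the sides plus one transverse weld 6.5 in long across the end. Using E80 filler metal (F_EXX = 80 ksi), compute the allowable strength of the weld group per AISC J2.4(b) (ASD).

R_n/Ω ≈ 186 kips

t_e = 0.707 × 0.4375 = 0.3093 in.
R_nwl = 0.6 × 80 × 0.3093 × 18 = 267.2 kips (longitudinal, 2 welds).
R_nwt = 0.6 × 80 × 0.3093 × 6.5 = 96.51 kips (transverse, base value).
(i) R_nwl + R_nwt = 363.8 kips; (ii) 0.85 R_nwl + 1.5 R_nwt = 371.9 kips.
R_n = max = 371.9 kips [governs: (ii)]; R_n/Ω = 186 kips.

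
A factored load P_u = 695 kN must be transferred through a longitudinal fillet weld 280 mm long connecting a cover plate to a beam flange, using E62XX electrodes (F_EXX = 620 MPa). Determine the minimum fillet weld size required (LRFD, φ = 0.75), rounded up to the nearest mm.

Total weld length L = 280 mm.
Required throat t_e = P_u / (φ × 0.6 F_EXX × L) = 695 / (0.75 × 0.6 × 620 × 280 × 10⁻³) = 8.897 mm.
Required leg w = t_e / 0.707 = 12.58 mm → use 13 mm.

w = 13 mm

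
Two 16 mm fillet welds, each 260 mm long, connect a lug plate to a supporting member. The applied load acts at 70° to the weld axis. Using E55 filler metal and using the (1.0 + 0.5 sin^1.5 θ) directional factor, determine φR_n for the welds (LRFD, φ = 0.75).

φR_n ≈ 2120 kN

E55XX → F_EXX = 550 MPa.
t_e = 0.707 × 16 = 11.31 mm; A_we = 11.31 × 520 = 5882 mm².
Directional factor: 1.0 + 0.5 sin^1.5(70°) = 1.455.
F_nw = 0.6 × 550 × 1.455 = 480.3 MPa.
φR_n = 0.75 × 480.3 × 5882 × 10⁻³ = 2119 kN.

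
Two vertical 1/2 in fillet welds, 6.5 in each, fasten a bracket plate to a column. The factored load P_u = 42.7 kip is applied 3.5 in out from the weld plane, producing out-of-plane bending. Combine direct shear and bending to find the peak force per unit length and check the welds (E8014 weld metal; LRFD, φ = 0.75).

E80XX → F_EXX = 80 ksi.
L_w = 2 × 6.5 = 13 in; section modulus (unit throat) S = 2 × L²/6 = 14.08 in².
Direct shear f_v = P/L_w = 42.7/13 = 3.285 kip/in.
Moment M = P × e = 42.7 × 3.5 = 149.45 kip·in; bending f_b = M/S = 10.61 kip/in.
f_max = √(f_v² + f_b²) = √(3.285² + 10.61²) = 11.11 kip/in.
φr_n = 0.75 × 0.6 × 80 × (0.707 × 0.5) = 12.73 kip/in → adequate.

f_max ≈ 11.1 kip/in; adequate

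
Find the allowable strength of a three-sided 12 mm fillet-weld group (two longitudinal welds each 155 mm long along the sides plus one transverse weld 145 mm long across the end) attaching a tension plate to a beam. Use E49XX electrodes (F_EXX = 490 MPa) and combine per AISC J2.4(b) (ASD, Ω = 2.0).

t_e = 0.707 × 12 = 8.484 mm.
R_nwl = 0.6 × 490 × 8.484 × 310 × 10⁻³ = 773.2 kN (longitudinal, 2 welds).
R_nwt = 0.6 × 490 × 8.484 × 145 × 10⁻³ = 361.7 kN (transverse, base value).
(i) R_nwl + R_nwt = 1135 kN; (ii) 0.85 R_nwl + 1.5 R_nwt = 1200 kN.
R_n = max = 1200 kN [governs: (ii)]; R_n/Ω = 599.9 kN.

R_n/Ω ≈ 600 kN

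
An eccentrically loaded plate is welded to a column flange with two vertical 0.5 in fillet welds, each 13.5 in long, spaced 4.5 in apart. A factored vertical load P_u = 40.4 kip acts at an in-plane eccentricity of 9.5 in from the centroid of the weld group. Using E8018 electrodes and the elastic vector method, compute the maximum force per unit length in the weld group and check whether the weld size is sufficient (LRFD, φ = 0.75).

E80XX → F_EXX = 80 ksi.
Total weld length L_w = 27 in. Treat welds as unit-width lines.
Polar moment about centroid: J = 2[d³/12 + d(b/2)²] = 2[13.5³/12 + 13.5×2.25²] = 546.8 in³.
Direct shear f_v = P/L_w = 40.4 / 27 = 1.496 kip/in (vertical).
Torsion M = P·e = 40.4 × 9.5 = 383.8 kip·in.
Critical point at (x, y) = (2.25, 6.75) from centroid. f_tx = M·y/J = 4.738 kip/in; f_ty = M·x/J = 1.579 kip/in.
Resultant f_max = √[f_tx² + (f_v + f_ty)²] = √[4.738² + (1.496 + 1.579)²] = 5.649 kip/in.
Capacity per unit length: φr_n = 0.75 × 0.6 × 80 × (0.707 × 0.5) = 12.73 kip/in.
5.649 ≤ 12.73 → adequate.

f_max ≈ 5.65 kip/in; adequate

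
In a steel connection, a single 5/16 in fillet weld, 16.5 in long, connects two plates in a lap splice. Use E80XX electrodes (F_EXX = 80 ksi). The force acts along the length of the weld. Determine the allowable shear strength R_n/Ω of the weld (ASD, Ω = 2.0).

Effective throat t_e = 0.707 × 0.3125 = 0.2209 in.
Total length L = 16.5 in; A_we = 0.2209 × 16.5 = 3.645 in².
F_nw = 0.6 F_EXX = 0.6 × 80 = 48 ksi.
R_n = 48 × 3.645 = 175 kips; R_n/Ω = 175/2.0 = 87.49 kips.

R_n/Ω ≈ 87.5 kips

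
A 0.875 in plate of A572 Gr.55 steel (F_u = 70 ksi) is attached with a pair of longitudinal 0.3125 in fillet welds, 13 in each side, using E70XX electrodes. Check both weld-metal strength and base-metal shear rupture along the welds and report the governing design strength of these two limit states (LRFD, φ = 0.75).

E70XX → F_EXX = 70 ksi.
t_e = 0.707 × 0.3125 = 0.2209 in; L = 26 in.
Weld metal: φR_n = 0.75 × 0.6 × 70 × 0.2209 × 26 = 180.9 kips.
Base metal (shear rupture): φR_n = 0.75 × 0.6 × 70 × 0.875 × 26 = 716.6 kips.
Governing: weld metal.

φR_n ≈ 181 kips (weld metal governs)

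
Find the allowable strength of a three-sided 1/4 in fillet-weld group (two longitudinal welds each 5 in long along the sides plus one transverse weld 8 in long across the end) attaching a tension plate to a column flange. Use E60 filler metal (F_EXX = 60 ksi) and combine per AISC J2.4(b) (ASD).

R_n/Ω ≈ 65.2 kip

t_e = 0.707 × 0.25 = 0.1767 in.
R_nwl = 0.6 × 60 × 0.1767 × 10 = 63.63 kip (longitudinal, 2 welds).
R_nwt = 0.6 × 60 × 0.1767 × 8 = 50.9 kip (transverse, base value).
(i) R_nwl + R_nwt = 114.5 kip; (ii) 0.85 R_nwl + 1.5 R_nwt = 130.4 kip.
R_n = max = 130.4 kip [governs: (ii)]; R_n/Ω = 65.22 kip.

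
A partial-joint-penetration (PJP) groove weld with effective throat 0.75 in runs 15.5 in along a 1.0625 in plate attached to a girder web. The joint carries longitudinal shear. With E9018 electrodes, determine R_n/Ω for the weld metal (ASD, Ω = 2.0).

R_n/Ω ≈ 314 kips

E90XX → F_EXX = 90 ksi.
Effective throat (given) t_e = 0.75 in.
A_we = 0.75 × 15.5 = 11.62 in².
F_nw = 0.6 F_EXX = 54 ksi.
R_n/Ω = (54 × 11.62) / 2.0 = 313.9 kips.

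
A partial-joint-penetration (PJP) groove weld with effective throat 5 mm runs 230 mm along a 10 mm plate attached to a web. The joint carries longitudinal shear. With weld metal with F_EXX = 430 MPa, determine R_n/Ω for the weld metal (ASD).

R_n/Ω ≈ 148 kN

Effective throat (given) t_e = 5 mm.
A_we = 5 × 230 = 1150 mm².
F_nw = 0.6 F_EXX = 258 MPa.
R_n/Ω = (258 × 1150) / 2.0 × 10⁻³ = 148.3 kN.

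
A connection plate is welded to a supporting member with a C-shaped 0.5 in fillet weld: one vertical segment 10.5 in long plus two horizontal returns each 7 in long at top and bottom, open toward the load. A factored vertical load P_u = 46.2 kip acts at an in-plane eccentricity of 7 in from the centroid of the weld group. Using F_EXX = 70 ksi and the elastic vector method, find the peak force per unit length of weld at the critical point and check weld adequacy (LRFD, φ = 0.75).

f_max ≈ 5.3 kip/in; adequate

Total weld length L_w = 24.5 in. Treat welds as unit-width lines.
Centroid: x̄ = 2×7×3.5 / 24.5 = 2 in from the vertical weld.
Polar moment about centroid: J = I_x + I_y = [10.5³/12 + 2×7×5.25²] + [10.5×2² + 2(7³/12 + 7×1.5²)] = 613 in³.
Direct shear f_v = P/L_w = 46.2 / 24.5 = 1.886 kip/in (vertical).
Torsion M = P·e = 46.2 × 7 = 323.4 kip·in.
Critical point at (x, y) = (5, 5.25) from centroid. f_tx = M·y/J = 2.77 kip/in; f_ty = M·x/J = 2.638 kip/in.
Resultant f_max = √[f_tx² + (f_v + f_ty)²] = √[2.77² + (1.886 + 2.638)²] = 5.304 kip/in.
Capacity per unit length: φr_n = 0.75 × 0.6 × 70 × (0.707 × 0.5) = 11.14 kip/in.
5.304 ≤ 11.14 → adequate.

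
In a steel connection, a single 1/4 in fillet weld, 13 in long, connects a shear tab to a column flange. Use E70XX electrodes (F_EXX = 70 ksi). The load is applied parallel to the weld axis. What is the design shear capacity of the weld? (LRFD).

Effective throat t_e = 0.707 × 0.25 = 0.1767 in.
Total length L = 13 in; A_we = 0.1767 × 13 = 2.298 in².
F_nw = 0.6 F_EXX = 0.6 × 70 = 42 ksi.
φR_n = 0.75 × 42 × 2.298 = 72.38 kip.

φR_n ≈ 72.4 kip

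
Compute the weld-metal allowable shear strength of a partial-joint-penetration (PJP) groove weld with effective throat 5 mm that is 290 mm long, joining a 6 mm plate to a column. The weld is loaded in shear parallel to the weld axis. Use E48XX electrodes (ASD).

E48XX → F_EXX = 480 MPa.
Effective throat (given) t_e = 5 mm.
A_we = 5 × 290 = 1450 mm².
F_nw = 0.6 F_EXX = 288 MPa.
R_n/Ω = (288 × 1450) / 2.0 × 10⁻³ = 208.8 kN.

R_n/Ω ≈ 209 kN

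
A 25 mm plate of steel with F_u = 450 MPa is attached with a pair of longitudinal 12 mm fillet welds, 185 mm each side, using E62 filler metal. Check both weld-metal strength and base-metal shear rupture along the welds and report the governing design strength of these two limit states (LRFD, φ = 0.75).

E62XX → F_EXX = 620 MPa.
t_e = 0.707 × 12 = 8.484 mm; L = 370 mm.
Weld metal: φR_n = 0.75 × 0.6 × 620 × 8.484 × 370 × 10⁻³ = 875.8 kN.
Base metal (shear rupture): φR_n = 0.75 × 0.6 × 450 × 25 × 370 × 10⁻³ = 1873 kN.
Governing: weld metal.

φR_n ≈ 876 kN (weld metal governs)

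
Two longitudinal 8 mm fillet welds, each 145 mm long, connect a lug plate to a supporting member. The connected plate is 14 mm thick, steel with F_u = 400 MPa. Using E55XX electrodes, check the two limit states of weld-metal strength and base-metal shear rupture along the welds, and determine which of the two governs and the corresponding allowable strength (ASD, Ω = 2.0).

R_n/Ω ≈ 271 kN (weld metal governs)

E55XX → F_EXX = 550 MPa.
t_e = 0.707 × 8 = 5.656 mm; L = 290 mm.
Weld metal: R_n/Ω = (1/2.0) × 0.6 × 550 × 5.656 × 290 × 10⁻³ = 270.6 kN.
Base metal (shear rupture): R_n/Ω = (1/2.0) × 0.6 × 400 × 14 × 290 × 10⁻³ = 487.2 kN.
Governing: weld metal.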